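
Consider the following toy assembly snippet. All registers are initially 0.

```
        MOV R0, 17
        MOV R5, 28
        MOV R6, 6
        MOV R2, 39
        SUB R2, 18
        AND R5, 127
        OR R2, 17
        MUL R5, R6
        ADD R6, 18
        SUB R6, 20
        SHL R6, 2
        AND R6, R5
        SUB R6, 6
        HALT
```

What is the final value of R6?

after MOV R0, 17: R0=17
after MOV R5, 28: R5=28
after MOV R6, 6: R6=6
after MOV R2, 39: R2=39
after SUB R2, 18: R2=39-18=21
after AND R5, 127: R5=28&127=28
after OR R2, 17: R2=21|17=21
after MUL R5, R6: R5=28*6=168
after ADD R6, 18: R6=6+18=24
after SUB R6, 20: R6=24-20=4
after SHL R6, 2: R6=4<<2=16
after AND R6, R5: R6=16&168=0
after SUB R6, 6: R6=0-6=-6
halt.

-6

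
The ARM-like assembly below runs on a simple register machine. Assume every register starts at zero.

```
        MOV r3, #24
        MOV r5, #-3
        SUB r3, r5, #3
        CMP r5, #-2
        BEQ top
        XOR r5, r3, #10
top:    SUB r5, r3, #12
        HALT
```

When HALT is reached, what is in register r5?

MOV r3, #24 → r3=24
MOV r5, #-3 → r5=-3
SUB r3, r5, #3 → r3=(-3)-3=-6
CMP r5, #-2  (cmp -3,-2)
BEQ top: not taken
XOR r5, r3, #10 → r5=(-6)^10=-16
SUB r5, r3, #12 → r5=(-6)-12=-18
halt.

-18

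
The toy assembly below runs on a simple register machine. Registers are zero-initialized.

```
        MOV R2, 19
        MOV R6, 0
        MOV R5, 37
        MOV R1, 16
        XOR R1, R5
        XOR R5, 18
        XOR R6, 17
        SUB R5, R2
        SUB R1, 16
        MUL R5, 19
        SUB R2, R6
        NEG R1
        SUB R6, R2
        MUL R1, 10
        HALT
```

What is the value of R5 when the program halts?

MOV R2, 19 → R2=19
MOV R6, 0 → R6=0
MOV R5, 37 → R5=37
MOV R1, 16 → R1=16
XOR R1, R5 → R1=16^37=53
XOR R5, 18 → R5=37^18=55
XOR R6, 17 → R6=0^17=17
SUB R5, R2 → R5=55-19=36
SUB R1, 16 → R1=53-16=37
MUL R5, 19 → R5=36*19=684
SUB R2, R6 → R2=19-17=2
NEG R1 → R1=-(37)=-37
SUB R6, R2 → R6=17-2=15
MUL R1, 10 → R1=(-37)*10=-370
halt.

684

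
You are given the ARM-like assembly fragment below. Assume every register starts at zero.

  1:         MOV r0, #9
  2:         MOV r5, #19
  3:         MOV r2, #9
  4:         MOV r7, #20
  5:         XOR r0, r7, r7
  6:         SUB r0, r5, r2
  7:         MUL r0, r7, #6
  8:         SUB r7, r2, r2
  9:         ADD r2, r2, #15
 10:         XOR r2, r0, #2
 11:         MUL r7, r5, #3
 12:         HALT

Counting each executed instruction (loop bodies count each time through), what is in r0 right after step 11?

120

after MOV r0, #9: r0=9
after MOV r5, #19: r5=19
after MOV r2, #9: r2=9
after MOV r7, #20: r7=20
after XOR r0, r7, r7: r0=20^20=0
after SUB r0, r5, r2: r0=19-9=10
after MUL r0, r7, #6: r0=20*6=120
after SUB r7, r2, r2: r7=9-9=0
after ADD r2, r2, #15: r2=9+15=24
after XOR r2, r0, #2: r2=120^2=122
after MUL r7, r5, #3: r7=19*3=57
After step 11: r0 = 120.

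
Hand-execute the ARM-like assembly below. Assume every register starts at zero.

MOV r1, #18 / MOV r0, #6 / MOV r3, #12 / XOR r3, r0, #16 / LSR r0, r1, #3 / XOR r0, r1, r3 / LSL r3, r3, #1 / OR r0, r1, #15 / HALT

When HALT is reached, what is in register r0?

31

MOV r1, #18 → r1=18
MOV r0, #6 → r0=6
MOV r3, #12 → r3=12
XOR r3, r0, #16 → r3=6^16=22
LSR r0, r1, #3 → r0=18>>3=2
XOR r0, r1, r3 → r0=18^22=4
LSL r3, r3, #1 → r3=22<<1=44
OR r0, r1, #15 → r0=18|15=31
halt.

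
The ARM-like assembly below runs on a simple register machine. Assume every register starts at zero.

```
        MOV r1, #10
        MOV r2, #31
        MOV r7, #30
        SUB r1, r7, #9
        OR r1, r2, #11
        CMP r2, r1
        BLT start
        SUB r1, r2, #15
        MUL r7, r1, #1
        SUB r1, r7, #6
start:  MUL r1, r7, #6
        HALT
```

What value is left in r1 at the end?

r1=10
r2=31
r7=30
r1=30-9=21
r1=31|11=31
CMP r2, r1  (cmp 31,31)
BLT start: not taken
r1=31-15=16
r7=16*1=16
r1=16-6=10
r1=16*6=96
halt.

96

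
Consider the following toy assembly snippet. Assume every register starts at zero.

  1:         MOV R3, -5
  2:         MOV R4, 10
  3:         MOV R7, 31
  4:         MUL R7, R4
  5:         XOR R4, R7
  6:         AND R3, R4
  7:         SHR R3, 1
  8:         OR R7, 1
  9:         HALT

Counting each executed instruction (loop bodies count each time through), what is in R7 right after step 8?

311

after MOV R3, -5: R3=-5
after MOV R4, 10: R4=10
after MOV R7, 31: R7=31
after MUL R7, R4: R7=31*10=310
after XOR R4, R7: R4=10^310=316
after AND R3, R4: R3=(-5)&316=312
after SHR R3, 1: R3=312>>1=156
after OR R7, 1: R7=310|1=311
After step 8: R7 = 311.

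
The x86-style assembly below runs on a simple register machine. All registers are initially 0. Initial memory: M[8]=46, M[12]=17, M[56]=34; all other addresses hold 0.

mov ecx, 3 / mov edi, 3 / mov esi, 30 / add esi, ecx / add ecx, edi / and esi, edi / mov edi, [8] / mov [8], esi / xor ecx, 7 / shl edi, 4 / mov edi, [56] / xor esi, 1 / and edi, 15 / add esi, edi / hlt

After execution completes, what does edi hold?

2

after mov ecx, 3: ecx=3
after mov edi, 3: edi=3
after mov esi, 30: esi=30
after add esi, ecx: esi=30+3=33
after add ecx, edi: ecx=3+3=6
after and esi, edi: esi=33&3=1
after mov edi, [8]: edi=M[8]=46
mov [8], esi → M[8]=1
after xor ecx, 7: ecx=6^7=1
after shl edi, 4: edi=46<<4=736
after mov edi, [56]: edi=M[56]=34
after xor esi, 1: esi=1^1=0
after and edi, 15: edi=34&15=2
after add esi, edi: esi=0+2=2
halt.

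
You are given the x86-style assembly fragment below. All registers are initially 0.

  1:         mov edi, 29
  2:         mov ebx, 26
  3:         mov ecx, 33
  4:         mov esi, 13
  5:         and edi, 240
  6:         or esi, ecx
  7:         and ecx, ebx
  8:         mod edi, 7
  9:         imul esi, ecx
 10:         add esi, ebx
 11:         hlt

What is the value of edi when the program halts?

after mov edi, 29: edi=29
after mov ebx, 26: ebx=26
after mov ecx, 33: ecx=33
after mov esi, 13: esi=13
after and edi, 240: edi=29&240=16
after or esi, ecx: esi=13|33=45
after and ecx, ebx: ecx=33&26=0
after mod edi, 7: edi=16%7=2
after imul esi, ecx: esi=45*0=0
after add esi, ebx: esi=0+26=26
halt.

2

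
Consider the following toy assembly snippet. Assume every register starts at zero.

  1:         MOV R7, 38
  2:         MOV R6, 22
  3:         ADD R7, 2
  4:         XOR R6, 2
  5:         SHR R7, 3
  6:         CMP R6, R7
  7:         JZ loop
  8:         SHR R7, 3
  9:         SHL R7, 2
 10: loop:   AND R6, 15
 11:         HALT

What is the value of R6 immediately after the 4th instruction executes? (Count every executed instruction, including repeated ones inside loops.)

20

after MOV R7, 38: R7=38
after MOV R6, 22: R6=22
after ADD R7, 2: R7=38+2=40
after XOR R6, 2: R6=22^2=20
After step 4: R6 = 20.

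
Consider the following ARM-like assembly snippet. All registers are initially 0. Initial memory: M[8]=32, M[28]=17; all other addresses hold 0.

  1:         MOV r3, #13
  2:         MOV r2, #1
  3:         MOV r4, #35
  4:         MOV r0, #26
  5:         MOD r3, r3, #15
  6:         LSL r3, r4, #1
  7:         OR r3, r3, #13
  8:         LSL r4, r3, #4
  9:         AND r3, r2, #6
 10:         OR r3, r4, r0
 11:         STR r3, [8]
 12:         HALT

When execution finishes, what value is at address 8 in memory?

r3=13
r2=1
r4=35
r0=26
r3=13%15=13
r3=35<<1=70
r3=70|13=79
r4=79<<4=1264
r3=1&6=0
r3=1264|26=1274
STR r3, [8] → M[8]=1274
halt.

1274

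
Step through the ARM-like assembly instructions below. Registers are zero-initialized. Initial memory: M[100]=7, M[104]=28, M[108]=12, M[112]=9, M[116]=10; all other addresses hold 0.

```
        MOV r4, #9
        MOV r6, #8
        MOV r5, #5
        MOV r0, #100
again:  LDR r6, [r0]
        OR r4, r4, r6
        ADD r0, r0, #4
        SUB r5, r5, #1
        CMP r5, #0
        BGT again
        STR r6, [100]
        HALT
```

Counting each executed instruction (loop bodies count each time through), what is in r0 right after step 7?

r4=9
r6=8
r5=5
r0=100
r6=M[100]=7
r4=9|7=15
r0=100+4=104
After step 7: r0 = 104.

104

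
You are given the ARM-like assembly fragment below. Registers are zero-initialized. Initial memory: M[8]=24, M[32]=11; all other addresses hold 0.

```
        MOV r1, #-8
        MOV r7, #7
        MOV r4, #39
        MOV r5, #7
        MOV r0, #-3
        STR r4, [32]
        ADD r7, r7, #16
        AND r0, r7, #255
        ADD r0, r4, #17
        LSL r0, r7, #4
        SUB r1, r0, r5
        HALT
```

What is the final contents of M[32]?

39

after MOV r1, #-8: r1=-8
after MOV r7, #7: r7=7
after MOV r4, #39: r4=39
after MOV r5, #7: r5=7
after MOV r0, #-3: r0=-3
STR r4, [32] → M[32]=39
after ADD r7, r7, #16: r7=7+16=23
after AND r0, r7, #255: r0=23&255=23
after ADD r0, r4, #17: r0=39+17=56
after LSL r0, r7, #4: r0=23<<4=368
after SUB r1, r0, r5: r1=368-7=361
halt.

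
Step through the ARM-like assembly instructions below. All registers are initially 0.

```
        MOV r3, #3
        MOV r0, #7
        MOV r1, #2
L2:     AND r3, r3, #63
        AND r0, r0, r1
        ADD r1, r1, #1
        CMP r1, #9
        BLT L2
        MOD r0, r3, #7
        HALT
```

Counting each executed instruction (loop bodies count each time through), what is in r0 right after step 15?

after MOV r3, #3: r3=3
after MOV r0, #7: r0=7
after MOV r1, #2: r1=2
after AND r3, r3, #63: r3=3&63=3
after AND r0, r0, r1: r0=7&2=2
after ADD r1, r1, #1: r1=2+1=3
CMP r1, #9  (cmp 3,9)
BLT L2: taken
after AND r3, r3, #63: r3=3&63=3
after AND r0, r0, r1: r0=2&3=2
after ADD r1, r1, #1: r1=3+1=4
CMP r1, #9  (cmp 4,9)
BLT L2: taken
after AND r3, r3, #63: r3=3&63=3
after AND r0, r0, r1: r0=2&4=0
After step 15: r0 = 0.

0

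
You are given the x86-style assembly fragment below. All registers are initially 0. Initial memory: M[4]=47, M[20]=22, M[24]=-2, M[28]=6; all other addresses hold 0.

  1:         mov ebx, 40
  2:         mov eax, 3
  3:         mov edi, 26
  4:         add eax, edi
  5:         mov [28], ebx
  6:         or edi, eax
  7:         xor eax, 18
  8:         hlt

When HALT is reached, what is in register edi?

mov ebx, 40 → ebx=40
mov eax, 3 → eax=3
mov edi, 26 → edi=26
add eax, edi → eax=3+26=29
mov [28], ebx → M[28]=40
or edi, eax → edi=26|29=31
xor eax, 18 → eax=29^18=15
halt.

31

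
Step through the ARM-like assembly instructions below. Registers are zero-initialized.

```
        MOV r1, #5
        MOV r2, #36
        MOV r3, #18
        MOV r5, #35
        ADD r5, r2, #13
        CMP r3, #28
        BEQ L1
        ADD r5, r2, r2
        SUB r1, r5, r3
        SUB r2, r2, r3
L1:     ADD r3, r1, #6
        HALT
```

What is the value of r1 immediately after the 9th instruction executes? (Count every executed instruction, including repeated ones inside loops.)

54

after MOV r1, #5: r1=5
after MOV r2, #36: r2=36
after MOV r3, #18: r3=18
after MOV r5, #35: r5=35
after ADD r5, r2, #13: r5=36+13=49
CMP r3, #28  (cmp 18,28)
BEQ L1: not taken
after ADD r5, r2, r2: r5=36+36=72
after SUB r1, r5, r3: r1=72-18=54
After step 9: r1 = 54.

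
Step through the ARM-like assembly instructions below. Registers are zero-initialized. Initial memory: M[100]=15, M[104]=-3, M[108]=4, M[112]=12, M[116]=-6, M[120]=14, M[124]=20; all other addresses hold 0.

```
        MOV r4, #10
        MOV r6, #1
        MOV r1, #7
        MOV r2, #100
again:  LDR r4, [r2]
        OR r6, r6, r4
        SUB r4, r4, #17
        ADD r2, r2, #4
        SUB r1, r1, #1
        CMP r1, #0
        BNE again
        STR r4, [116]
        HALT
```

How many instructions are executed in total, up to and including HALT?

r4=10
r6=1
r1=7
r2=100
r4=M[100]=15
r6=1|15=15
r4=15-17=-2
r2=100+4=104
r1=7-1=6
CMP r1, #0  (cmp 6,0)
BNE again: taken
r4=M[104]=-3
r6=15|(-3)=-1
r4=(-3)-17=-20
r2=104+4=108
r1=6-1=5
CMP r1, #0  (cmp 5,0)
BNE again: taken
r4=M[108]=4
r6=(-1)|4=-1
r4=4-17=-13
r2=108+4=112
r1=5-1=4
CMP r1, #0  (cmp 4,0)
BNE again: taken
r4=M[112]=12
r6=(-1)|12=-1
r4=12-17=-5
r2=112+4=116
r1=4-1=3
CMP r1, #0  (cmp 3,0)
BNE again: taken
r4=M[116]=-6
r6=(-1)|(-6)=-1
r4=(-6)-17=-23
r2=116+4=120
r1=3-1=2
CMP r1, #0  (cmp 2,0)
BNE again: taken
r4=M[120]=14
r6=(-1)|14=-1
r4=14-17=-3
r2=120+4=124
r1=2-1=1
CMP r1, #0  (cmp 1,0)
BNE again: taken
r4=M[124]=20
r6=(-1)|20=-1
r4=20-17=3
r2=124+4=128
r1=1-1=0
CMP r1, #0  (cmp 0,0)
BNE again: not taken
STR r4, [116] → M[116]=3
halt.
Total executed instructions: 55.

55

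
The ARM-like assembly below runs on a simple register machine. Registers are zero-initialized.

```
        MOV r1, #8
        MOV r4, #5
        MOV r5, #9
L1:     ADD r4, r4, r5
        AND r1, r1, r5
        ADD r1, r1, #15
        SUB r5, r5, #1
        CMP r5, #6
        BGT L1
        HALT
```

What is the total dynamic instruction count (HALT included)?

22

r1=8
r4=5
r5=9
r4=5+9=14
r1=8&9=8
r1=8+15=23
r5=9-1=8
CMP r5, #6  (cmp 8,6)
BGT L1: taken
r4=14+8=22
r1=23&8=0
r1=0+15=15
r5=8-1=7
CMP r5, #6  (cmp 7,6)
BGT L1: taken
r4=22+7=29
r1=15&7=7
r1=7+15=22
r5=7-1=6
CMP r5, #6  (cmp 6,6)
BGT L1: not taken
halt.
Total executed instructions: 22.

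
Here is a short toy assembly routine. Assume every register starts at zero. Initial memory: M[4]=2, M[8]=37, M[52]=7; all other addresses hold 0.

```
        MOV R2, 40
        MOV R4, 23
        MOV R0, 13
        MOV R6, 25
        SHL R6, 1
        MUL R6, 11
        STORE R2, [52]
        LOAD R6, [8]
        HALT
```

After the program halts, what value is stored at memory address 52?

40

MOV R2, 40 → R2=40
MOV R4, 23 → R4=23
MOV R0, 13 → R0=13
MOV R6, 25 → R6=25
SHL R6, 1 → R6=25<<1=50
MUL R6, 11 → R6=50*11=550
STORE R2, [52] → M[52]=40
LOAD R6, [8] → R6=M[8]=37
halt.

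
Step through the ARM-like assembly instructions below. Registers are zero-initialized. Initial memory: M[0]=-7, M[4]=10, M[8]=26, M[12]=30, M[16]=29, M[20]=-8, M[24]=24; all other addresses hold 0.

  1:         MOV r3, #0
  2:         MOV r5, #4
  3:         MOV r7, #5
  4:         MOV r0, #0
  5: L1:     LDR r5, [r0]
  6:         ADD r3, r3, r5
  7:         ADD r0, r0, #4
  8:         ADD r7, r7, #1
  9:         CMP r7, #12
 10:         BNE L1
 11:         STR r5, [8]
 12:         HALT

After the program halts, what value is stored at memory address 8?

r3=0
r5=4
r7=5
r0=0
r5=M[0]=-7
r3=0+(-7)=-7
r0=0+4=4
r7=5+1=6
CMP r7, #12  (cmp 6,12)
BNE L1: taken
r5=M[4]=10
r3=(-7)+10=3
r0=4+4=8
r7=6+1=7
CMP r7, #12  (cmp 7,12)
BNE L1: taken
r5=M[8]=26
r3=3+26=29
r0=8+4=12
r7=7+1=8
CMP r7, #12  (cmp 8,12)
BNE L1: taken
r5=M[12]=30
r3=29+30=59
r0=12+4=16
r7=8+1=9
CMP r7, #12  (cmp 9,12)
BNE L1: taken
r5=M[16]=29
r3=59+29=88
r0=16+4=20
r7=9+1=10
CMP r7, #12  (cmp 10,12)
BNE L1: taken
r5=M[20]=-8
r3=88+(-8)=80
r0=20+4=24
r7=10+1=11
CMP r7, #12  (cmp 11,12)
BNE L1: taken
r5=M[24]=24
r3=80+24=104
r0=24+4=28
r7=11+1=12
CMP r7, #12  (cmp 12,12)
BNE L1: not taken
STR r5, [8] → M[8]=24
halt.

24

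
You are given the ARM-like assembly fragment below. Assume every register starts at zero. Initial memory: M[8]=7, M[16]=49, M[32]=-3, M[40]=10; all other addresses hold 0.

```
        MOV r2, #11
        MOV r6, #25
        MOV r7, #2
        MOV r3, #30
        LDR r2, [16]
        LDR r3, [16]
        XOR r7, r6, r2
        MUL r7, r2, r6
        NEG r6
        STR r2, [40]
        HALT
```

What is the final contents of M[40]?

49

MOV r2, #11 → r2=11
MOV r6, #25 → r6=25
MOV r7, #2 → r7=2
MOV r3, #30 → r3=30
LDR r2, [16] → r2=M[16]=49
LDR r3, [16] → r3=M[16]=49
XOR r7, r6, r2 → r7=25^49=40
MUL r7, r2, r6 → r7=49*25=1225
NEG r6 → r6=-(25)=-25
STR r2, [40] → M[40]=49
halt.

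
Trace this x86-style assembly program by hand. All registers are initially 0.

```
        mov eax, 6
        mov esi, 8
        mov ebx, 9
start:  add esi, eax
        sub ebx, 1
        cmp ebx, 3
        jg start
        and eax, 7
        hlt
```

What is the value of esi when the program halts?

after mov eax, 6: eax=6
after mov esi, 8: esi=8
after mov ebx, 9: ebx=9
after add esi, eax: esi=8+6=14
after sub ebx, 1: ebx=9-1=8
cmp ebx, 3  (cmp 8,3)
jg start: taken
after add esi, eax: esi=14+6=20
after sub ebx, 1: ebx=8-1=7
cmp ebx, 3  (cmp 7,3)
jg start: taken
after add esi, eax: esi=20+6=26
after sub ebx, 1: ebx=7-1=6
cmp ebx, 3  (cmp 6,3)
jg start: taken
after add esi, eax: esi=26+6=32
after sub ebx, 1: ebx=6-1=5
cmp ebx, 3  (cmp 5,3)
jg start: taken
after add esi, eax: esi=32+6=38
after sub ebx, 1: ebx=5-1=4
cmp ebx, 3  (cmp 4,3)
jg start: taken
after add esi, eax: esi=38+6=44
after sub ebx, 1: ebx=4-1=3
cmp ebx, 3  (cmp 3,3)
jg start: not taken
after and eax, 7: eax=6&7=6
halt.

44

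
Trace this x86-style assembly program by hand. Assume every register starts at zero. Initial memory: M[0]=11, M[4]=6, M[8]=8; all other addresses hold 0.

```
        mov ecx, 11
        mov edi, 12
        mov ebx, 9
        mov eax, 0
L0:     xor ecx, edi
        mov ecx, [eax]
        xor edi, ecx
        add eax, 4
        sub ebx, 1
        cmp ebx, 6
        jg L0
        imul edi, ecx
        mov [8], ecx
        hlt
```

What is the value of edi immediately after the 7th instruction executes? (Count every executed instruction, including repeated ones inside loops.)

ecx=11
edi=12
ebx=9
eax=0
ecx=11^12=7
ecx=M[0]=11
edi=12^11=7
After step 7: edi = 7.

7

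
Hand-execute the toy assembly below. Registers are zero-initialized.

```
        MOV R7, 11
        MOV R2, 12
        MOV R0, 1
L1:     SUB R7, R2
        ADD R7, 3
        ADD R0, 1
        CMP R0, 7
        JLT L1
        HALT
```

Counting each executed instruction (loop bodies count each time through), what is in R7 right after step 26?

-34

after MOV R7, 11: R7=11
after MOV R2, 12: R2=12
after MOV R0, 1: R0=1
after SUB R7, R2: R7=11-12=-1
after ADD R7, 3: R7=(-1)+3=2
after ADD R0, 1: R0=1+1=2
CMP R0, 7  (cmp 2,7)
JLT L1: taken
after SUB R7, R2: R7=2-12=-10
after ADD R7, 3: R7=(-10)+3=-7
after ADD R0, 1: R0=2+1=3
CMP R0, 7  (cmp 3,7)
JLT L1: taken
after SUB R7, R2: R7=(-7)-12=-19
after ADD R7, 3: R7=(-19)+3=-16
after ADD R0, 1: R0=3+1=4
CMP R0, 7  (cmp 4,7)
JLT L1: taken
after SUB R7, R2: R7=(-16)-12=-28
after ADD R7, 3: R7=(-28)+3=-25
after ADD R0, 1: R0=4+1=5
CMP R0, 7  (cmp 5,7)
JLT L1: taken
after SUB R7, R2: R7=(-25)-12=-37
after ADD R7, 3: R7=(-37)+3=-34
after ADD R0, 1: R0=5+1=6
After step 26: R7 = -34.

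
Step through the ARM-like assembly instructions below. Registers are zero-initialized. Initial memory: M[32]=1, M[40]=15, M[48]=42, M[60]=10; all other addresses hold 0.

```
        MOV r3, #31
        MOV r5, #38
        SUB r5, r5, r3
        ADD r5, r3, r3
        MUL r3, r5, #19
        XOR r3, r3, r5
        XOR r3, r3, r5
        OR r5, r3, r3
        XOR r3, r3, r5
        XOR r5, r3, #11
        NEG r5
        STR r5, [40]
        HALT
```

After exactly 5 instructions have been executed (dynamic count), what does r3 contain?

1178

after MOV r3, #31: r3=31
after MOV r5, #38: r5=38
after SUB r5, r5, r3: r5=38-31=7
after ADD r5, r3, r3: r5=31+31=62
after MUL r3, r5, #19: r3=62*19=1178
After step 5: r3 = 1178.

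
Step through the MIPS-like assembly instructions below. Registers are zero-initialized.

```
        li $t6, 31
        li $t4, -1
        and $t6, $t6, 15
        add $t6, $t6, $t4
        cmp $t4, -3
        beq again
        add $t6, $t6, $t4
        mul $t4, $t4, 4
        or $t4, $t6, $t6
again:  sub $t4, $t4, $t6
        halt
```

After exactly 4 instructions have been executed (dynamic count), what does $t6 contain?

$t6=31
$t4=-1
$t6=31&15=15
$t6=15+(-1)=14
After step 4: $t6 = 14.

14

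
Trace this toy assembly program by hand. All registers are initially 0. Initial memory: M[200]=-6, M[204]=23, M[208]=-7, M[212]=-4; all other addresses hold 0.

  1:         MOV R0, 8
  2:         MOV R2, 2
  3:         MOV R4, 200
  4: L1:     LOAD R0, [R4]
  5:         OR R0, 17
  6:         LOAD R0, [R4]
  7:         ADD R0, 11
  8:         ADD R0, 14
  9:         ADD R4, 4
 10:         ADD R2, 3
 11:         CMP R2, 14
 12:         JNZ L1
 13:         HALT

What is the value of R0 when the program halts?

21

MOV R0, 8 → R0=8
MOV R2, 2 → R2=2
MOV R4, 200 → R4=200
LOAD R0, [R4] → R0=M[200]=-6
OR R0, 17 → R0=(-6)|17=-5
LOAD R0, [R4] → R0=M[200]=-6
ADD R0, 11 → R0=(-6)+11=5
ADD R0, 14 → R0=5+14=19
ADD R4, 4 → R4=200+4=204
ADD R2, 3 → R2=2+3=5
CMP R2, 14  (cmp 5,14)
JNZ L1: taken
LOAD R0, [R4] → R0=M[204]=23
OR R0, 17 → R0=23|17=23
LOAD R0, [R4] → R0=M[204]=23
ADD R0, 11 → R0=23+11=34
ADD R0, 14 → R0=34+14=48
ADD R4, 4 → R4=204+4=208
ADD R2, 3 → R2=5+3=8
CMP R2, 14  (cmp 8,14)
JNZ L1: taken
LOAD R0, [R4] → R0=M[208]=-7
OR R0, 17 → R0=(-7)|17=-7
LOAD R0, [R4] → R0=M[208]=-7
ADD R0, 11 → R0=(-7)+11=4
ADD R0, 14 → R0=4+14=18
ADD R4, 4 → R4=208+4=212
ADD R2, 3 → R2=8+3=11
CMP R2, 14  (cmp 11,14)
JNZ L1: taken
LOAD R0, [R4] → R0=M[212]=-4
OR R0, 17 → R0=(-4)|17=-3
LOAD R0, [R4] → R0=M[212]=-4
ADD R0, 11 → R0=(-4)+11=7
ADD R0, 14 → R0=7+14=21
ADD R4, 4 → R4=212+4=216
ADD R2, 3 → R2=11+3=14
CMP R2, 14  (cmp 14,14)
JNZ L1: not taken
halt.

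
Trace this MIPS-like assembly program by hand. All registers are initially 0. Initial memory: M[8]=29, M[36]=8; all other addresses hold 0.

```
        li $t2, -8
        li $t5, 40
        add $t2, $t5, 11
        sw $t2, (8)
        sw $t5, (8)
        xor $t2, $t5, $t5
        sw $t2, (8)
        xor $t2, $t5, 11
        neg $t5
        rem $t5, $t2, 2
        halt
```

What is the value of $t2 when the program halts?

after li $t2, -8: $t2=-8
after li $t5, 40: $t5=40
after add $t2, $t5, 11: $t2=40+11=51
sw $t2, (8) → M[8]=51
sw $t5, (8) → M[8]=40
after xor $t2, $t5, $t5: $t2=40^40=0
sw $t2, (8) → M[8]=0
after xor $t2, $t5, 11: $t2=40^11=35
after neg $t5: $t5=-(40)=-40
after rem $t5, $t2, 2: $t5=35%2=1
halt.

35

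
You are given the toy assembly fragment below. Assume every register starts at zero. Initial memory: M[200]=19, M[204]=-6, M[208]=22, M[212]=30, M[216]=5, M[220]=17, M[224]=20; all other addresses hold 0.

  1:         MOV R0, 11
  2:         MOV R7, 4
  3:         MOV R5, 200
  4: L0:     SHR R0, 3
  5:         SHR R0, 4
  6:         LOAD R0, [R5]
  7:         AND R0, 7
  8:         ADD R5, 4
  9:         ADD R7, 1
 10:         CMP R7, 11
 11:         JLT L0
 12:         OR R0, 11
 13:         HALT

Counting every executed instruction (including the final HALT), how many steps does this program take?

61

R0=11
R7=4
R5=200
R0=11>>3=1
R0=1>>4=0
R0=M[200]=19
R0=19&7=3
R5=200+4=204
R7=4+1=5
CMP R7, 11  (cmp 5,11)
JLT L0: taken
R0=3>>3=0
R0=0>>4=0
R0=M[204]=-6
R0=(-6)&7=2
R5=204+4=208
R7=5+1=6
CMP R7, 11  (cmp 6,11)
JLT L0: taken
R0=2>>3=0
R0=0>>4=0
R0=M[208]=22
R0=22&7=6
R5=208+4=212
R7=6+1=7
CMP R7, 11  (cmp 7,11)
JLT L0: taken
R0=6>>3=0
R0=0>>4=0
R0=M[212]=30
R0=30&7=6
R5=212+4=216
R7=7+1=8
CMP R7, 11  (cmp 8,11)
JLT L0: taken
R0=6>>3=0
R0=0>>4=0
R0=M[216]=5
R0=5&7=5
R5=216+4=220
R7=8+1=9
CMP R7, 11  (cmp 9,11)
JLT L0: taken
R0=5>>3=0
R0=0>>4=0
R0=M[220]=17
R0=17&7=1
R5=220+4=224
R7=9+1=10
CMP R7, 11  (cmp 10,11)
JLT L0: taken
R0=1>>3=0
R0=0>>4=0
R0=M[224]=20
R0=20&7=4
R5=224+4=228
R7=10+1=11
CMP R7, 11  (cmp 11,11)
JLT L0: not taken
R0=4|11=15
halt.
Total executed instructions: 61.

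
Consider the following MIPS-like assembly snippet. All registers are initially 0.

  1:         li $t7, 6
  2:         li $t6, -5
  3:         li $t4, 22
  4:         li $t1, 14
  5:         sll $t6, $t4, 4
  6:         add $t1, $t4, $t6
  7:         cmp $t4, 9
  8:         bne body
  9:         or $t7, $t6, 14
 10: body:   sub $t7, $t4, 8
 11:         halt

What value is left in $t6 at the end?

352

after li $t7, 6: $t7=6
after li $t6, -5: $t6=-5
after li $t4, 22: $t4=22
after li $t1, 14: $t1=14
after sll $t6, $t4, 4: $t6=22<<4=352
after add $t1, $t4, $t6: $t1=22+352=374
cmp $t4, 9  (cmp 22,9)
bne body: taken
after sub $t7, $t4, 8: $t7=22-8=14
halt.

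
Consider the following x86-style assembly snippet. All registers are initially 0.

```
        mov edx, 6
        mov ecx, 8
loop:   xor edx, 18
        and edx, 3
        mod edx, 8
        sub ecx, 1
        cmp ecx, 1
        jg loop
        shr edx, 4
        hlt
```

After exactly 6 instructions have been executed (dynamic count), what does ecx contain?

7

edx=6
ecx=8
edx=6^18=20
edx=20&3=0
edx=0%8=0
ecx=8-1=7
After step 6: ecx = 7.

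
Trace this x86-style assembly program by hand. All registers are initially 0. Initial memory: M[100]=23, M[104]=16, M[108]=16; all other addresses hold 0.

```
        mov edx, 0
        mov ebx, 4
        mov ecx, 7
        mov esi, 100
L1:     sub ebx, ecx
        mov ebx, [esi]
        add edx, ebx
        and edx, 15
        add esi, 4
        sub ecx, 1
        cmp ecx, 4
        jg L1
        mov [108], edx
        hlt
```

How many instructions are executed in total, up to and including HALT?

30

after mov edx, 0: edx=0
after mov ebx, 4: ebx=4
after mov ecx, 7: ecx=7
after mov esi, 100: esi=100
after sub ebx, ecx: ebx=4-7=-3
after mov ebx, [esi]: ebx=M[100]=23
after add edx, ebx: edx=0+23=23
after and edx, 15: edx=23&15=7
after add esi, 4: esi=100+4=104
after sub ecx, 1: ecx=7-1=6
cmp ecx, 4  (cmp 6,4)
jg L1: taken
after sub ebx, ecx: ebx=23-6=17
after mov ebx, [esi]: ebx=M[104]=16
after add edx, ebx: edx=7+16=23
after and edx, 15: edx=23&15=7
after add esi, 4: esi=104+4=108
after sub ecx, 1: ecx=6-1=5
cmp ecx, 4  (cmp 5,4)
jg L1: taken
after sub ebx, ecx: ebx=16-5=11
after mov ebx, [esi]: ebx=M[108]=16
after add edx, ebx: edx=7+16=23
after and edx, 15: edx=23&15=7
after add esi, 4: esi=108+4=112
after sub ecx, 1: ecx=5-1=4
cmp ecx, 4  (cmp 4,4)
jg L1: not taken
mov [108], edx → M[108]=7
halt.
Total executed instructions: 30.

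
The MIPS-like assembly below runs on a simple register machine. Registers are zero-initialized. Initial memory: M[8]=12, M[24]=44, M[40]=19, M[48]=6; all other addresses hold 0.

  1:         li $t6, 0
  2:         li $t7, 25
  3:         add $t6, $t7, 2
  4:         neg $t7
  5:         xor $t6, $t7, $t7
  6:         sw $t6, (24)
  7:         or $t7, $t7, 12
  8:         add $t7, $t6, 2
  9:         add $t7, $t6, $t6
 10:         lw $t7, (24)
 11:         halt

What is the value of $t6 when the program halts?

li $t6, 0 → $t6=0
li $t7, 25 → $t7=25
add $t6, $t7, 2 → $t6=25+2=27
neg $t7 → $t7=-(25)=-25
xor $t6, $t7, $t7 → $t6=(-25)^(-25)=0
sw $t6, (24) → M[24]=0
or $t7, $t7, 12 → $t7=(-25)|12=-17
add $t7, $t6, 2 → $t7=0+2=2
add $t7, $t6, $t6 → $t7=0+0=0
lw $t7, (24) → $t7=M[24]=0
halt.

0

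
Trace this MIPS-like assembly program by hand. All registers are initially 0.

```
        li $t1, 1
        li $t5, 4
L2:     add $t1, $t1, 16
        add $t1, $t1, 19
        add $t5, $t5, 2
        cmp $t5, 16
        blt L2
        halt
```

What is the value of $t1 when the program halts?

$t1=1
$t5=4
$t1=1+16=17
$t1=17+19=36
$t5=4+2=6
cmp $t5, 16  (cmp 6,16)
blt L2: taken
$t1=36+16=52
$t1=52+19=71
$t5=6+2=8
cmp $t5, 16  (cmp 8,16)
blt L2: taken
$t1=71+16=87
$t1=87+19=106
$t5=8+2=10
cmp $t5, 16  (cmp 10,16)
blt L2: taken
$t1=106+16=122
$t1=122+19=141
$t5=10+2=12
cmp $t5, 16  (cmp 12,16)
blt L2: taken
$t1=141+16=157
$t1=157+19=176
$t5=12+2=14
cmp $t5, 16  (cmp 14,16)
blt L2: taken
$t1=176+16=192
$t1=192+19=211
$t5=14+2=16
cmp $t5, 16  (cmp 16,16)
blt L2: not taken
halt.

211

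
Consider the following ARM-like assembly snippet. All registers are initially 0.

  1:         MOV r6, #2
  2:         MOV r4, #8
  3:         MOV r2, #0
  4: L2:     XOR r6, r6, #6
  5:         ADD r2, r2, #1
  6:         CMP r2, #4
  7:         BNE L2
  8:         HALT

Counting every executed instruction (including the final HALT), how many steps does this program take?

20

after MOV r6, #2: r6=2
after MOV r4, #8: r4=8
after MOV r2, #0: r2=0
after XOR r6, r6, #6: r6=2^6=4
after ADD r2, r2, #1: r2=0+1=1
CMP r2, #4  (cmp 1,4)
BNE L2: taken
after XOR r6, r6, #6: r6=4^6=2
after ADD r2, r2, #1: r2=1+1=2
CMP r2, #4  (cmp 2,4)
BNE L2: taken
after XOR r6, r6, #6: r6=2^6=4
after ADD r2, r2, #1: r2=2+1=3
CMP r2, #4  (cmp 3,4)
BNE L2: taken
after XOR r6, r6, #6: r6=4^6=2
after ADD r2, r2, #1: r2=3+1=4
CMP r2, #4  (cmp 4,4)
BNE L2: not taken
halt.
Total executed instructions: 20.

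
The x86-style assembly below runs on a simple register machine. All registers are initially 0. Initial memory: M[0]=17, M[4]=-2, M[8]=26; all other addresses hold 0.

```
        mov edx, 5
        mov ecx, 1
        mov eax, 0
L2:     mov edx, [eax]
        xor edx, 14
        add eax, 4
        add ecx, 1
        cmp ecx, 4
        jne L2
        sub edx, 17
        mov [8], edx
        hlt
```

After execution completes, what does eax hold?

12

after mov edx, 5: edx=5
after mov ecx, 1: ecx=1
after mov eax, 0: eax=0
after mov edx, [eax]: edx=M[0]=17
after xor edx, 14: edx=17^14=31
after add eax, 4: eax=0+4=4
after add ecx, 1: ecx=1+1=2
cmp ecx, 4  (cmp 2,4)
jne L2: taken
after mov edx, [eax]: edx=M[4]=-2
after xor edx, 14: edx=(-2)^14=-16
after add eax, 4: eax=4+4=8
after add ecx, 1: ecx=2+1=3
cmp ecx, 4  (cmp 3,4)
jne L2: taken
after mov edx, [eax]: edx=M[8]=26
after xor edx, 14: edx=26^14=20
after add eax, 4: eax=8+4=12
after add ecx, 1: ecx=3+1=4
cmp ecx, 4  (cmp 4,4)
jne L2: not taken
after sub edx, 17: edx=20-17=3
mov [8], edx → M[8]=3
halt.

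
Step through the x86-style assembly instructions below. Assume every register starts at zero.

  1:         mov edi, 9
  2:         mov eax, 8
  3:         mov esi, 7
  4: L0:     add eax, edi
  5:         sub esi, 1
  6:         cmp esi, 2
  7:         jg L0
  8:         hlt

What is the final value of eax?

mov edi, 9 → edi=9
mov eax, 8 → eax=8
mov esi, 7 → esi=7
add eax, edi → eax=8+9=17
sub esi, 1 → esi=7-1=6
cmp esi, 2  (cmp 6,2)
jg L0: taken
add eax, edi → eax=17+9=26
sub esi, 1 → esi=6-1=5
cmp esi, 2  (cmp 5,2)
jg L0: taken
add eax, edi → eax=26+9=35
sub esi, 1 → esi=5-1=4
cmp esi, 2  (cmp 4,2)
jg L0: taken
add eax, edi → eax=35+9=44
sub esi, 1 → esi=4-1=3
cmp esi, 2  (cmp 3,2)
jg L0: taken
add eax, edi → eax=44+9=53
sub esi, 1 → esi=3-1=2
cmp esi, 2  (cmp 2,2)
jg L0: not taken
halt.

53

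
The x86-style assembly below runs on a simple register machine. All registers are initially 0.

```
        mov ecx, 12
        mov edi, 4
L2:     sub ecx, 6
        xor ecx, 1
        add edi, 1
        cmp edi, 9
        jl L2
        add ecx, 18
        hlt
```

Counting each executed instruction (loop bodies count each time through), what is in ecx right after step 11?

after mov ecx, 12: ecx=12
after mov edi, 4: edi=4
after sub ecx, 6: ecx=12-6=6
after xor ecx, 1: ecx=6^1=7
after add edi, 1: edi=4+1=5
cmp edi, 9  (cmp 5,9)
jl L2: taken
after sub ecx, 6: ecx=7-6=1
after xor ecx, 1: ecx=1^1=0
after add edi, 1: edi=5+1=6
cmp edi, 9  (cmp 6,9)
After step 11: ecx = 0.

0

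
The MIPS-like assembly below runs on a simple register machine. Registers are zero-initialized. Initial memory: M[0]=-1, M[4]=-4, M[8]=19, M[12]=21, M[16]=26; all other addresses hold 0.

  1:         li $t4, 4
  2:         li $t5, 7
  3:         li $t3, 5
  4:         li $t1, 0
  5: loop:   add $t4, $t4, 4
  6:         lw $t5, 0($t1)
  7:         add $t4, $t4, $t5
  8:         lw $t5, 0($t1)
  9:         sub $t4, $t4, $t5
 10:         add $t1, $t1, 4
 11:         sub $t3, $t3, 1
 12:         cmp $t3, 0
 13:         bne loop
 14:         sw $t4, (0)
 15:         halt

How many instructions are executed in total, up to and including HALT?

51

$t4=4
$t5=7
$t3=5
$t1=0
$t4=4+4=8
$t5=M[0]=-1
$t4=8+(-1)=7
$t5=M[0]=-1
$t4=7-(-1)=8
$t1=0+4=4
$t3=5-1=4
cmp $t3, 0  (cmp 4,0)
bne loop: taken
$t4=8+4=12
$t5=M[4]=-4
$t4=12+(-4)=8
$t5=M[4]=-4
$t4=8-(-4)=12
$t1=4+4=8
$t3=4-1=3
cmp $t3, 0  (cmp 3,0)
bne loop: taken
$t4=12+4=16
$t5=M[8]=19
$t4=16+19=35
$t5=M[8]=19
$t4=35-19=16
$t1=8+4=12
$t3=3-1=2
cmp $t3, 0  (cmp 2,0)
bne loop: taken
$t4=16+4=20
$t5=M[12]=21
$t4=20+21=41
$t5=M[12]=21
$t4=41-21=20
$t1=12+4=16
$t3=2-1=1
cmp $t3, 0  (cmp 1,0)
bne loop: taken
$t4=20+4=24
$t5=M[16]=26
$t4=24+26=50
$t5=M[16]=26
$t4=50-26=24
$t1=16+4=20
$t3=1-1=0
cmp $t3, 0  (cmp 0,0)
bne loop: not taken
sw $t4, (0) → M[0]=24
halt.
Total executed instructions: 51.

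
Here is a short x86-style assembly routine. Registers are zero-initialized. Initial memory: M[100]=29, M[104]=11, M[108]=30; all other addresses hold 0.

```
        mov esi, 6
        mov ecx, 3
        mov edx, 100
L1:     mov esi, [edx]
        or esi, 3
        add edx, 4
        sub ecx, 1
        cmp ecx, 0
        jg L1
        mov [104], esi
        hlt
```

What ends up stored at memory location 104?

31

mov esi, 6 → esi=6
mov ecx, 3 → ecx=3
mov edx, 100 → edx=100
mov esi, [edx] → esi=M[100]=29
or esi, 3 → esi=29|3=31
add edx, 4 → edx=100+4=104
sub ecx, 1 → ecx=3-1=2
cmp ecx, 0  (cmp 2,0)
jg L1: taken
mov esi, [edx] → esi=M[104]=11
or esi, 3 → esi=11|3=11
add edx, 4 → edx=104+4=108
sub ecx, 1 → ecx=2-1=1
cmp ecx, 0  (cmp 1,0)
jg L1: taken
mov esi, [edx] → esi=M[108]=30
or esi, 3 → esi=30|3=31
add edx, 4 → edx=108+4=112
sub ecx, 1 → ecx=1-1=0
cmp ecx, 0  (cmp 0,0)
jg L1: not taken
mov [104], esi → M[104]=31
halt.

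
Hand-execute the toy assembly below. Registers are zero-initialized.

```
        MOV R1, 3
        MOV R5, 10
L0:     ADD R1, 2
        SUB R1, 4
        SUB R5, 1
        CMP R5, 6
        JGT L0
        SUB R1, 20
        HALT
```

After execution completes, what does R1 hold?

-25

R1=3
R5=10
R1=3+2=5
R1=5-4=1
R5=10-1=9
CMP R5, 6  (cmp 9,6)
JGT L0: taken
R1=1+2=3
R1=3-4=-1
R5=9-1=8
CMP R5, 6  (cmp 8,6)
JGT L0: taken
R1=(-1)+2=1
R1=1-4=-3
R5=8-1=7
CMP R5, 6  (cmp 7,6)
JGT L0: taken
R1=(-3)+2=-1
R1=(-1)-4=-5
R5=7-1=6
CMP R5, 6  (cmp 6,6)
JGT L0: not taken
R1=(-5)-20=-25
halt.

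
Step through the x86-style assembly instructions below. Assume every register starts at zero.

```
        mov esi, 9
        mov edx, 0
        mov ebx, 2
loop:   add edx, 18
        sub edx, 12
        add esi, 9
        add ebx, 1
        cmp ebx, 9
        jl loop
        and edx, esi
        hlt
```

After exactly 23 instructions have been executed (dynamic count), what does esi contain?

after mov esi, 9: esi=9
after mov edx, 0: edx=0
after mov ebx, 2: ebx=2
after add edx, 18: edx=0+18=18
after sub edx, 12: edx=18-12=6
after add esi, 9: esi=9+9=18
after add ebx, 1: ebx=2+1=3
cmp ebx, 9  (cmp 3,9)
jl loop: taken
after add edx, 18: edx=6+18=24
after sub edx, 12: edx=24-12=12
after add esi, 9: esi=18+9=27
after add ebx, 1: ebx=3+1=4
cmp ebx, 9  (cmp 4,9)
jl loop: taken
after add edx, 18: edx=12+18=30
after sub edx, 12: edx=30-12=18
after add esi, 9: esi=27+9=36
after add ebx, 1: ebx=4+1=5
cmp ebx, 9  (cmp 5,9)
jl loop: taken
after add edx, 18: edx=18+18=36
after sub edx, 12: edx=36-12=24
After step 23: esi = 36.

36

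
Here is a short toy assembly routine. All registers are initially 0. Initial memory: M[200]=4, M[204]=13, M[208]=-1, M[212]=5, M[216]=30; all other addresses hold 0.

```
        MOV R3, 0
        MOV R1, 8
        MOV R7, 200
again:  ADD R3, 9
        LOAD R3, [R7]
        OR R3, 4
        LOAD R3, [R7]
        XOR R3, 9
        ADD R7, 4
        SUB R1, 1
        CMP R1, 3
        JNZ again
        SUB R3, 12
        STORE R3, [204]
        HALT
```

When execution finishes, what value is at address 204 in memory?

after MOV R3, 0: R3=0
after MOV R1, 8: R1=8
after MOV R7, 200: R7=200
after ADD R3, 9: R3=0+9=9
after LOAD R3, [R7]: R3=M[200]=4
after OR R3, 4: R3=4|4=4
after LOAD R3, [R7]: R3=M[200]=4
after XOR R3, 9: R3=4^9=13
after ADD R7, 4: R7=200+4=204
after SUB R1, 1: R1=8-1=7
CMP R1, 3  (cmp 7,3)
JNZ again: taken
after ADD R3, 9: R3=13+9=22
after LOAD R3, [R7]: R3=M[204]=13
after OR R3, 4: R3=13|4=13
after LOAD R3, [R7]: R3=M[204]=13
after XOR R3, 9: R3=13^9=4
after ADD R7, 4: R7=204+4=208
after SUB R1, 1: R1=7-1=6
CMP R1, 3  (cmp 6,3)
JNZ again: taken
after ADD R3, 9: R3=4+9=13
after LOAD R3, [R7]: R3=M[208]=-1
after OR R3, 4: R3=(-1)|4=-1
after LOAD R3, [R7]: R3=M[208]=-1
after XOR R3, 9: R3=(-1)^9=-10
after ADD R7, 4: R7=208+4=212
after SUB R1, 1: R1=6-1=5
CMP R1, 3  (cmp 5,3)
JNZ again: taken
after ADD R3, 9: R3=(-10)+9=-1
after LOAD R3, [R7]: R3=M[212]=5
after OR R3, 4: R3=5|4=5
after LOAD R3, [R7]: R3=M[212]=5
after XOR R3, 9: R3=5^9=12
after ADD R7, 4: R7=212+4=216
after SUB R1, 1: R1=5-1=4
CMP R1, 3  (cmp 4,3)
JNZ again: taken
after ADD R3, 9: R3=12+9=21
after LOAD R3, [R7]: R3=M[216]=30
after OR R3, 4: R3=30|4=30
after LOAD R3, [R7]: R3=M[216]=30
after XOR R3, 9: R3=30^9=23
after ADD R7, 4: R7=216+4=220
after SUB R1, 1: R1=4-1=3
CMP R1, 3  (cmp 3,3)
JNZ again: not taken
after SUB R3, 12: R3=23-12=11
STORE R3, [204] → M[204]=11
halt.

11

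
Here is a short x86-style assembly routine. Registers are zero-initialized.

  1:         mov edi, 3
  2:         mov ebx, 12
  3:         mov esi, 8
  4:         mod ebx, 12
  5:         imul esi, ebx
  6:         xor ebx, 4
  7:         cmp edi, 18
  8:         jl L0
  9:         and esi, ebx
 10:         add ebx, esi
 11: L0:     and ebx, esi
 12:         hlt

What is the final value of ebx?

after mov edi, 3: edi=3
after mov ebx, 12: ebx=12
after mov esi, 8: esi=8
after mod ebx, 12: ebx=12%12=0
after imul esi, ebx: esi=8*0=0
after xor ebx, 4: ebx=0^4=4
cmp edi, 18  (cmp 3,18)
jl L0: taken
after and ebx, esi: ebx=4&0=0
halt.

0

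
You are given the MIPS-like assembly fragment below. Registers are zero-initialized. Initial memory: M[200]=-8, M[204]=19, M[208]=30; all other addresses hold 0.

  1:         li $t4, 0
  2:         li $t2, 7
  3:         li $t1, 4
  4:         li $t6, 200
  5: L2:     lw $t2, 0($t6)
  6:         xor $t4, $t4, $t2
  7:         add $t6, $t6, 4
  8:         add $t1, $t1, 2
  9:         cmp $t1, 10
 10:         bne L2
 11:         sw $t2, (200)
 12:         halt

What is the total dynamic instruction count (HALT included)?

after li $t4, 0: $t4=0
after li $t2, 7: $t2=7
after li $t1, 4: $t1=4
after li $t6, 200: $t6=200
after lw $t2, 0($t6): $t2=M[200]=-8
after xor $t4, $t4, $t2: $t4=0^(-8)=-8
after add $t6, $t6, 4: $t6=200+4=204
after add $t1, $t1, 2: $t1=4+2=6
cmp $t1, 10  (cmp 6,10)
bne L2: taken
after lw $t2, 0($t6): $t2=M[204]=19
after xor $t4, $t4, $t2: $t4=(-8)^19=-21
after add $t6, $t6, 4: $t6=204+4=208
after add $t1, $t1, 2: $t1=6+2=8
cmp $t1, 10  (cmp 8,10)
bne L2: taken
after lw $t2, 0($t6): $t2=M[208]=30
after xor $t4, $t4, $t2: $t4=(-21)^30=-11
after add $t6, $t6, 4: $t6=208+4=212
after add $t1, $t1, 2: $t1=8+2=10
cmp $t1, 10  (cmp 10,10)
bne L2: not taken
sw $t2, (200) → M[200]=30
halt.
Total executed instructions: 24.

24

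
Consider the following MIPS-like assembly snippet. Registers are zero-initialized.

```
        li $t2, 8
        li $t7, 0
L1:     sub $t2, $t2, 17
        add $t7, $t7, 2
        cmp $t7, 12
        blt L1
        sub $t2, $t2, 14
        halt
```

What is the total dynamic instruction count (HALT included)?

$t2=8
$t7=0
$t2=8-17=-9
$t7=0+2=2
cmp $t7, 12  (cmp 2,12)
blt L1: taken
$t2=(-9)-17=-26
$t7=2+2=4
cmp $t7, 12  (cmp 4,12)
blt L1: taken
$t2=(-26)-17=-43
$t7=4+2=6
cmp $t7, 12  (cmp 6,12)
blt L1: taken
$t2=(-43)-17=-60
$t7=6+2=8
cmp $t7, 12  (cmp 8,12)
blt L1: taken
$t2=(-60)-17=-77
$t7=8+2=10
cmp $t7, 12  (cmp 10,12)
blt L1: taken
$t2=(-77)-17=-94
$t7=10+2=12
cmp $t7, 12  (cmp 12,12)
blt L1: not taken
$t2=(-94)-14=-108
halt.
Total executed instructions: 28.

28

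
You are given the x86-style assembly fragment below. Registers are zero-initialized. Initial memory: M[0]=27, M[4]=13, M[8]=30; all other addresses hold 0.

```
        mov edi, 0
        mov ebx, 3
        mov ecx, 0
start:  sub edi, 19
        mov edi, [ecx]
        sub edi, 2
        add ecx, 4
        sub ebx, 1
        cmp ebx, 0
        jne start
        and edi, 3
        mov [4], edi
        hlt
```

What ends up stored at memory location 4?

mov edi, 0 → edi=0
mov ebx, 3 → ebx=3
mov ecx, 0 → ecx=0
sub edi, 19 → edi=0-19=-19
mov edi, [ecx] → edi=M[0]=27
sub edi, 2 → edi=27-2=25
add ecx, 4 → ecx=0+4=4
sub ebx, 1 → ebx=3-1=2
cmp ebx, 0  (cmp 2,0)
jne start: taken
sub edi, 19 → edi=25-19=6
mov edi, [ecx] → edi=M[4]=13
sub edi, 2 → edi=13-2=11
add ecx, 4 → ecx=4+4=8
sub ebx, 1 → ebx=2-1=1
cmp ebx, 0  (cmp 1,0)
jne start: taken
sub edi, 19 → edi=11-19=-8
mov edi, [ecx] → edi=M[8]=30
sub edi, 2 → edi=30-2=28
add ecx, 4 → ecx=8+4=12
sub ebx, 1 → ebx=1-1=0
cmp ebx, 0  (cmp 0,0)
jne start: not taken
and edi, 3 → edi=28&3=0
mov [4], edi → M[4]=0
halt.

0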